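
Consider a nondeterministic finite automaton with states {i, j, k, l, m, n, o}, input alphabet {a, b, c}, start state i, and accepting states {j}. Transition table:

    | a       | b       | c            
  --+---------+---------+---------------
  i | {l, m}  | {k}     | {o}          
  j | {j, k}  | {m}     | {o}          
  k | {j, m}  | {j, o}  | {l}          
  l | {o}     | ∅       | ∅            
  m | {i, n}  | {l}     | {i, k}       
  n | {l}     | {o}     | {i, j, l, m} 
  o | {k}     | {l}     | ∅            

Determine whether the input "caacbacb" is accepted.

Yes

Start in {i}.
Read 'c': {i} → {o}.
Read 'a': {o} → {k}.
Read 'a': {k} → {j, m}.
Read 'c': {j, m} → {i, k, o}.
Read 'b': {i, k, o} → {j, k, l, o}.
Read 'a': {j, k, l, o} → {j, k, m, o}.
Read 'c': {j, k, m, o} → {i, k, l, o}.
Read 'b': {i, k, l, o} → {j, k, l, o}.
The final set {j, k, l, o} contains the accepting state j.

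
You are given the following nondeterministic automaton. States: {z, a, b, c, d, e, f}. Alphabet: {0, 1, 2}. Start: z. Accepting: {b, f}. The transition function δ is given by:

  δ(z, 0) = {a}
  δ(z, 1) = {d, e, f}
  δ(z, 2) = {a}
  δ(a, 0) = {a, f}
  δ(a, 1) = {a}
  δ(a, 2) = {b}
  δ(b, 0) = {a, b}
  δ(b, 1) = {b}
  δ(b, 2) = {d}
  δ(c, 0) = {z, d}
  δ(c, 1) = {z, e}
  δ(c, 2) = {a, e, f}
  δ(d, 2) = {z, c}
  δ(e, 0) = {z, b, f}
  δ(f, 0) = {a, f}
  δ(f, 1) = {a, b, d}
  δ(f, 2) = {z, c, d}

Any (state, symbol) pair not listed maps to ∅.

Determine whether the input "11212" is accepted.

No

Start in {z}.
Read '1': {z} → {d, e, f}.
Read '1': {d, e, f} → {a, b, d}.
Read '2': {a, b, d} → {z, b, c, d}.
Read '1': {z, b, c, d} → {z, b, d, e, f}.
Read '2': {z, b, d, e, f} → {z, a, c, d}.
The final set {z, a, c, d} contains no accepting state.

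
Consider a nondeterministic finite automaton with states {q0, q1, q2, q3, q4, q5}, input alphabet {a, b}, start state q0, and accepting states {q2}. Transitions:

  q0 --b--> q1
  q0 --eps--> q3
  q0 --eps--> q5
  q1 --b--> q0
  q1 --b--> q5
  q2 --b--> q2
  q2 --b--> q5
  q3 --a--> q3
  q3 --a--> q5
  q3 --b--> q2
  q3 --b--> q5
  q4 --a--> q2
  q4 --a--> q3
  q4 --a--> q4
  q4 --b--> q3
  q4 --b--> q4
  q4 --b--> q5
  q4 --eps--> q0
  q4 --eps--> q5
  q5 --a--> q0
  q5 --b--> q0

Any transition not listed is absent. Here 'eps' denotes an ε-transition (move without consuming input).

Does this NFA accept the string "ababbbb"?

Start: ε-closure({q0}) = {q0, q3, q5}.
Read 'a': q0→∅, q3→{q3, q5}, q5→{q0}; now {q0, q3, q5}.
Read 'b': q0→{q1}, q3→{q2, q5}, q5→{q0}; union {q0, q1, q2, q5}; ε-closure = {q0, q1, q2, q3, q5}.
Read 'a': q0→∅, q1→∅, q2→∅, q3→{q3, q5}, q5→{q0}; now {q0, q3, q5}.
Read 'b': q0→{q1}, q3→{q2, q5}, q5→{q0}; union {q0, q1, q2, q5}; ε-closure = {q0, q1, q2, q3, q5}.
Read 'b': q0→{q1}, q1→{q0, q5}, q2→{q2, q5}, q3→{q2, q5}, q5→{q0}; union {q0, q1, q2, q5}; ε-closure = {q0, q1, q2, q3, q5}.
Read 'b': q0→{q1}, q1→{q0, q5}, q2→{q2, q5}, q3→{q2, q5}, q5→{q0}; union {q0, q1, q2, q5}; ε-closure = {q0, q1, q2, q3, q5}.
Read 'b': q0→{q1}, q1→{q0, q5}, q2→{q2, q5}, q3→{q2, q5}, q5→{q0}; union {q0, q1, q2, q5}; ε-closure = {q0, q1, q2, q3, q5}.
The final set {q0, q1, q2, q3, q5} contains the accepting state q2.

Yes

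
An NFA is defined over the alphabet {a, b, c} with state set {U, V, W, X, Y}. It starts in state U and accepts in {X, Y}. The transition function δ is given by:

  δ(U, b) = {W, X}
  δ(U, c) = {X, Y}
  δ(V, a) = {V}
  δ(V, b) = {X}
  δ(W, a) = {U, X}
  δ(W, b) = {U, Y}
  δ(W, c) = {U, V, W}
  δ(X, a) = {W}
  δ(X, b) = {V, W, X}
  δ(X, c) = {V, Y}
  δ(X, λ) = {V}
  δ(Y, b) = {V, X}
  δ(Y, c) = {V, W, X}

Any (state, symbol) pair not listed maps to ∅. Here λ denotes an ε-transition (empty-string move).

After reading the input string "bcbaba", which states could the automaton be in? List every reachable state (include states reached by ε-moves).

Start in {U}.
Read 'b': {U} → {V, W, X}.
Read 'c': {V, W, X} → {U, V, W, Y}.
Read 'b': {U, V, W, Y} → {U, V, W, X, Y}.
Read 'a': {U, V, W, X, Y} → {U, V, W, X}.
Read 'b': {U, V, W, X} → {U, V, W, X, Y}.
Read 'a': {U, V, W, X, Y} → {U, V, W, X}.

{U, V, W, X}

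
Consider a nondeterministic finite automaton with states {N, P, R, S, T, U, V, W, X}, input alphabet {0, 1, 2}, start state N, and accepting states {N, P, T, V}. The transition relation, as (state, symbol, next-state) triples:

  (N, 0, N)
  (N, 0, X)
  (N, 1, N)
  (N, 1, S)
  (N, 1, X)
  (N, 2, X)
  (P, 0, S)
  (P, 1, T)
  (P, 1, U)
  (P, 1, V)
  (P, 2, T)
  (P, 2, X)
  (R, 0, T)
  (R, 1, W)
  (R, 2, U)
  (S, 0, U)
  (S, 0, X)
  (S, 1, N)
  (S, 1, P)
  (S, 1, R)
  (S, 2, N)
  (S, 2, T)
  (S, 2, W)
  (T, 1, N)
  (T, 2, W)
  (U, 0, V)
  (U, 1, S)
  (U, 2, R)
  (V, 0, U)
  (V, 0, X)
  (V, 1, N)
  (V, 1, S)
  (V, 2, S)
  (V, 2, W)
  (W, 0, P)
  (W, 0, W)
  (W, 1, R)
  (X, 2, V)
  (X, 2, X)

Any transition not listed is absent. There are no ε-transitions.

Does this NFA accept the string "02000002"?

Yes

Start in {N}.
Read '0': N→{N, X}; now {N, X}.
Read '2': N→{X}, X→{V, X}; now {V, X}.
Read '0': V→{U, X}, X→∅; now {U, X}.
Read '0': U→{V}, X→∅; now {V}.
Read '0': V→{U, X}; now {U, X}.
Read '0': U→{V}, X→∅; now {V}.
Read '0': V→{U, X}; now {U, X}.
Read '2': U→{R}, X→{V, X}; now {R, V, X}.
The final set {R, V, X} contains the accepting state V.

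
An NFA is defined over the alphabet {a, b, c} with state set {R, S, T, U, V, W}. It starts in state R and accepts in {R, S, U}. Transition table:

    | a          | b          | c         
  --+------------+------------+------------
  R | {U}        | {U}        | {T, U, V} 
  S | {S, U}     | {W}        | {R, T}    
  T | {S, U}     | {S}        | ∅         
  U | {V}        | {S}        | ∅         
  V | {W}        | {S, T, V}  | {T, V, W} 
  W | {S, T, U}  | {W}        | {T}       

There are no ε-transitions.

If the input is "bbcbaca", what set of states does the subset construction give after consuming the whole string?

{S, T, U, W}

Start in {R}.
Read 'b': {R} → {U}.
Read 'b': {U} → {S}.
Read 'c': {S} → {R, T}.
Read 'b': {R, T} → {S, U}.
Read 'a': {S, U} → {S, U, V}.
Read 'c': {S, U, V} → {R, T, V, W}.
Read 'a': {R, T, V, W} → {S, T, U, W}.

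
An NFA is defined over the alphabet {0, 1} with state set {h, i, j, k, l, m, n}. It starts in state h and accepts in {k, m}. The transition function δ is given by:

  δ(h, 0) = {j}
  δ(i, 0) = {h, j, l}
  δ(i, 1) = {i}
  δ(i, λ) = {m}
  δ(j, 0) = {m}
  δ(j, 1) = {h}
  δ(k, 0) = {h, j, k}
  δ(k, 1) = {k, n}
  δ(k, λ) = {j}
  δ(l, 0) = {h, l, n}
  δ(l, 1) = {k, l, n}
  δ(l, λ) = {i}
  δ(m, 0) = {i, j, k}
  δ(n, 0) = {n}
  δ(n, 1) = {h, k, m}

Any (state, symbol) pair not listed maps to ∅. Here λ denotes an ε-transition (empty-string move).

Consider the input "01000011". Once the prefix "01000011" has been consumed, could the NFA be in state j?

Start in {h}.
Read '0': {h} → {j}.
Read '1': {j} → {h}.
Read '0': {h} → {j}.
Read '0': {j} → {m}.
Read '0': {m} → {i, j, k, m}.
Read '0': {i, j, k, m} → {h, i, j, k, l, m}.
Read '1': {h, i, j, k, l, m} → {h, i, j, k, l, m, n}.
Read '1': {h, i, j, k, l, m, n} → {h, i, j, k, l, m, n}.
State j is in {h, i, j, k, l, m, n}.

Yes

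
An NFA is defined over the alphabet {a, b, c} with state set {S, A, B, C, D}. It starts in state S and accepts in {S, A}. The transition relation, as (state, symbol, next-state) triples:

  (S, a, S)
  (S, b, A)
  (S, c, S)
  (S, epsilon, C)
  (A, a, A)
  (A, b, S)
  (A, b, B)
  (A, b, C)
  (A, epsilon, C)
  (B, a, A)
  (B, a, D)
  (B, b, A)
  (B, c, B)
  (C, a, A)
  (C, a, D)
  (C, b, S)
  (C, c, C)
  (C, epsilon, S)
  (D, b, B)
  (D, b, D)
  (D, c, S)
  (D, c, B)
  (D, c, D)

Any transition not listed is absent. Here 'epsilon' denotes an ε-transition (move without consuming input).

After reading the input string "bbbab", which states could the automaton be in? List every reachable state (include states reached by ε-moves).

{S, A, B, C, D}

Start: ε-closure({S}) = {S, C}.
Read 'b': S→{A}, C→{S}; union {S, A}; ε-closure = {S, A, C}.
Read 'b': S→{A}, A→{S, B, C}, C→{S}; now {S, A, B, C}.
Read 'b': S→{A}, A→{S, B, C}, B→{A}, C→{S}; now {S, A, B, C}.
Read 'a': S→{S}, A→{A}, B→{A, D}, C→{A, D}; union {S, A, D}; ε-closure = {S, A, C, D}.
Read 'b': S→{A}, A→{S, B, C}, C→{S}, D→{B, D}; now {S, A, B, C, D}.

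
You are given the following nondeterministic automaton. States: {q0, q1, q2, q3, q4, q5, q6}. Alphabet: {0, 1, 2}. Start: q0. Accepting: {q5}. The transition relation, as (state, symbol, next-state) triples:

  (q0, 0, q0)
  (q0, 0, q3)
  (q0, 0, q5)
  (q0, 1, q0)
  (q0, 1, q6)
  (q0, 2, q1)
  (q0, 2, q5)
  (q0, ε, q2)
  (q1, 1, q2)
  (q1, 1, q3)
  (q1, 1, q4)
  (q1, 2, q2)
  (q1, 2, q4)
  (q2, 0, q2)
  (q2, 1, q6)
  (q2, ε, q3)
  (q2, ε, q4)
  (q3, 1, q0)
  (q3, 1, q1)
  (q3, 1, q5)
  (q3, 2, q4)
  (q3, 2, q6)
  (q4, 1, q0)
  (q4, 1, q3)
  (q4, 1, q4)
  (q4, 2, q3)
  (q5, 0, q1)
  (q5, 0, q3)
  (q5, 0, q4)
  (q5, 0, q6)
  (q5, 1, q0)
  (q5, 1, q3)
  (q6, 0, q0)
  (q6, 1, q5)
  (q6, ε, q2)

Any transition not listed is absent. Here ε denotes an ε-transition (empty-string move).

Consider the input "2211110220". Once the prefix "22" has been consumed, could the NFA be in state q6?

Yes

Start: ε-closure({q0}) = {q0, q2, q3, q4}.
Read '2': {q0, q2, q3, q4} → {q1, q2, q3, q4, q5, q6}.
Read '2': {q1, q2, q3, q4, q5, q6} → {q2, q3, q4, q6}.
State q6 is in {q2, q3, q4, q6}.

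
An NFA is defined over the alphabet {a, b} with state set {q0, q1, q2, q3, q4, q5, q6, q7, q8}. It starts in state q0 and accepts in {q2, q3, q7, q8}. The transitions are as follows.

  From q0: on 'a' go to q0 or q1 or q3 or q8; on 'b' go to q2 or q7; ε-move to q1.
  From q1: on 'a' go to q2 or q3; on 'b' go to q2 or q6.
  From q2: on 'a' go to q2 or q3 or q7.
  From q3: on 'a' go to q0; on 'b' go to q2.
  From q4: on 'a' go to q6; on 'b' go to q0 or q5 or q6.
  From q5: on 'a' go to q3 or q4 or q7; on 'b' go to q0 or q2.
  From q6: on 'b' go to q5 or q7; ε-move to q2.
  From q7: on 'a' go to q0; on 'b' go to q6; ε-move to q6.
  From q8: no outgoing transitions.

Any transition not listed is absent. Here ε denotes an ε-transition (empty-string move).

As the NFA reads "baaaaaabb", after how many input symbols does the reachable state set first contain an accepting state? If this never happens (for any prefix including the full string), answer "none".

1

Start: ε-closure({q0}) = {q0, q1}.
Read 'b': {q0, q1} → {q2, q6, q7}.
None of the earlier sets intersect F, but {q2, q6, q7} does.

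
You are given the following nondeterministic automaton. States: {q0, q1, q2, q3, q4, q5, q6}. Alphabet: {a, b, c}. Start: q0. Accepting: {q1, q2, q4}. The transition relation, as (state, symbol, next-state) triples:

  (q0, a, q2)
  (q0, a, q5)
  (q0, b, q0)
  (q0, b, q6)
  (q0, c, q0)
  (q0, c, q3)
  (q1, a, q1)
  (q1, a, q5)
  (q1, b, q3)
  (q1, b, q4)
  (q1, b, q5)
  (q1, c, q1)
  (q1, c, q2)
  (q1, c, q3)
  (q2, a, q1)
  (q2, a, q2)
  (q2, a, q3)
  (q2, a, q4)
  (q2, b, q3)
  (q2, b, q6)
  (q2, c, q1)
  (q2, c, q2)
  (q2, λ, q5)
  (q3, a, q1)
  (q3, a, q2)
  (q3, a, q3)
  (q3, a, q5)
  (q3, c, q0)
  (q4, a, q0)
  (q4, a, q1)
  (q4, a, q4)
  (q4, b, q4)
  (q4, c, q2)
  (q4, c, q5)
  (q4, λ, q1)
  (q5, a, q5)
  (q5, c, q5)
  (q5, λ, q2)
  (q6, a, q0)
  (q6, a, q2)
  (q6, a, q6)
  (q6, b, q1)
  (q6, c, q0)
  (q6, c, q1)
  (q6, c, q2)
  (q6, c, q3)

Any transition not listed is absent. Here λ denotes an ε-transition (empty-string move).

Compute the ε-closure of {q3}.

{q3}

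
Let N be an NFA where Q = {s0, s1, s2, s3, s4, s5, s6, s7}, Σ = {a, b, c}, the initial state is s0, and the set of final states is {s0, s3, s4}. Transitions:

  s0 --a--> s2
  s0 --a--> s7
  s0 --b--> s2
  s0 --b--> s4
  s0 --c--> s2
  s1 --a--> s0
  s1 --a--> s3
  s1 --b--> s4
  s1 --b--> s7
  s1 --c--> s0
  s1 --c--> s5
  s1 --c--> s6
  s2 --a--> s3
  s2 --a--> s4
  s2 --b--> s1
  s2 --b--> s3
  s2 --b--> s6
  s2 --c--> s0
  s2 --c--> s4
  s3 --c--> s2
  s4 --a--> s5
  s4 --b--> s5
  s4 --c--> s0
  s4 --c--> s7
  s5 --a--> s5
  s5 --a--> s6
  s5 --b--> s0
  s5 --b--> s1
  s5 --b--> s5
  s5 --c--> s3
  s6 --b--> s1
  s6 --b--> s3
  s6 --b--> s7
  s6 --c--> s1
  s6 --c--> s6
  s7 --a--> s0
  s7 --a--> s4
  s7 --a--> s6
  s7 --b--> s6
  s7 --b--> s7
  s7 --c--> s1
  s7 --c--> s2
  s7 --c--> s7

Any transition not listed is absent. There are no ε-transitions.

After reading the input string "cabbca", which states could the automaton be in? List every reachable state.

Start in {s0}.
Read 'c': s0→{s2}; now {s2}.
Read 'a': s2→{s3, s4}; now {s3, s4}.
Read 'b': s3→∅, s4→{s5}; now {s5}.
Read 'b': s5→{s0, s1, s5}; now {s0, s1, s5}.
Read 'c': s0→{s2}, s1→{s0, s5, s6}, s5→{s3}; now {s0, s2, s3, s5, s6}.
Read 'a': s0→{s2, s7}, s2→{s3, s4}, s3→∅, s5→{s5, s6}, s6→∅; now {s2, s3, s4, s5, s6, s7}.

{s2, s3, s4, s5, s6, s7}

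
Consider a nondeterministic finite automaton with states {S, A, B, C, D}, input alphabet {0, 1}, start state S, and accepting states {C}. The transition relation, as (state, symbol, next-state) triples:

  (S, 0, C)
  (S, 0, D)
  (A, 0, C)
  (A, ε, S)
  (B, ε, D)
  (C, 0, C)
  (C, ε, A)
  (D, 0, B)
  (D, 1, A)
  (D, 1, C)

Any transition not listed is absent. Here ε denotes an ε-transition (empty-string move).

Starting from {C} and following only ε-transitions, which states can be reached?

{S, A, C}

Begin with {C}.
ε-move C → A; add A.
ε-move A → S; add S.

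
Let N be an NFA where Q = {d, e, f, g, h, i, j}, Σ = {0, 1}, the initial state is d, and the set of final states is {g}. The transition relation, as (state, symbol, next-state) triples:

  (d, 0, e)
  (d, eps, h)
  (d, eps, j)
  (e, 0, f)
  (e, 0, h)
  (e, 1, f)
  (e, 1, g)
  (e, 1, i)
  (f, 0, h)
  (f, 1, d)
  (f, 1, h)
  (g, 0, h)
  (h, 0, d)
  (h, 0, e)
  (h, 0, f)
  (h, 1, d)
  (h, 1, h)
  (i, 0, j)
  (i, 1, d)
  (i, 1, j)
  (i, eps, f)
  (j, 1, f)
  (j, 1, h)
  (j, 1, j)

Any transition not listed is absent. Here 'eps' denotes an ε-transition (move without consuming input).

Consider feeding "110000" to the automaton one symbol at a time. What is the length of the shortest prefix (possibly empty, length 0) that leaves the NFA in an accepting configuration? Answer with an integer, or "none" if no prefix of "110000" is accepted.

none

Start: ε-closure({d}) = {d, h, j}.
Read '1': {d, h, j} → {d, f, h, j}.
Read '1': {d, f, h, j} → {d, f, h, j}.
Read '0': {d, f, h, j} → {d, e, f, h, j}.
Read '0': {d, e, f, h, j} → {d, e, f, h, j}.
Read '0': {d, e, f, h, j} → {d, e, f, h, j}.
Read '0': {d, e, f, h, j} → {d, e, f, h, j}.
No reachable set along the way intersects F.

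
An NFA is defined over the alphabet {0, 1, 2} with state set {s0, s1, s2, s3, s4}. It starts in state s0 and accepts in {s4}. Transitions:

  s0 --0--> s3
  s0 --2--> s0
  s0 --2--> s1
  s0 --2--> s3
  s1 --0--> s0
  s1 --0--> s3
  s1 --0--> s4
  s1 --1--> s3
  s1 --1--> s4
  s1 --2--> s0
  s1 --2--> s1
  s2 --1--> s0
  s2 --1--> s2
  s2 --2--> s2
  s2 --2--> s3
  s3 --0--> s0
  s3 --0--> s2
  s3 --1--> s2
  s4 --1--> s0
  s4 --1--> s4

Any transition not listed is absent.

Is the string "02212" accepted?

Start in {s0}.
Read '0': s0→{s3}; now {s3}.
Read '2': s3→∅; now ∅.
The set is empty and remains empty for the remaining 3 symbols.
The final set ∅ contains no accepting state.

No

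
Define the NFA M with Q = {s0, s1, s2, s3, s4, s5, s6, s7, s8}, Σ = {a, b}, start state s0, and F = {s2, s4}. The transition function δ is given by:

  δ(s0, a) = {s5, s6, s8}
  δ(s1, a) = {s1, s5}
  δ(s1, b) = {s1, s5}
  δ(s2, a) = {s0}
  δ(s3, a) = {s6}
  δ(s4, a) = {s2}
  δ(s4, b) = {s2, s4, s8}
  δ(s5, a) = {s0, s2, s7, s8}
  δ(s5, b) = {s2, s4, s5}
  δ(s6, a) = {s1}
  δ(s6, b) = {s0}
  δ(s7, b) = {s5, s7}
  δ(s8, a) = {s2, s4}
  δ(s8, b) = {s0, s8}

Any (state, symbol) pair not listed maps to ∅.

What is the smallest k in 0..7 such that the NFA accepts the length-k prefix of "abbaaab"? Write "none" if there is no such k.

2

Start in {s0}.
Read 'a': {s0} → {s5, s6, s8}.
Read 'b': {s5, s6, s8} → {s0, s2, s4, s5, s8}.
None of the earlier sets intersect F, but {s0, s2, s4, s5, s8} does.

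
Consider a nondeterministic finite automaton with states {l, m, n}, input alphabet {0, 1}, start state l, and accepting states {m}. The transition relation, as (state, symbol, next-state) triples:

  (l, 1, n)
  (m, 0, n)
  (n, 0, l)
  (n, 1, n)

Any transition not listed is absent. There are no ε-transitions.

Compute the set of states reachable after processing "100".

∅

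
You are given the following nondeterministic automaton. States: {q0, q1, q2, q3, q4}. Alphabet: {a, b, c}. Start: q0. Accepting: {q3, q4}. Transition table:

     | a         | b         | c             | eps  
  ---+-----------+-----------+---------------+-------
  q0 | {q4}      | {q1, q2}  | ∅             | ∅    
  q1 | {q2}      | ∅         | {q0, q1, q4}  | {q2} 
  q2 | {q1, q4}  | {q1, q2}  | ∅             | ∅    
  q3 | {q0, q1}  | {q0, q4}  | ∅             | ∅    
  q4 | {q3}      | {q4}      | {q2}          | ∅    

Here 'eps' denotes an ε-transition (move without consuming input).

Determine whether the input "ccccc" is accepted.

No

Start in {q0}.
Read 'c': q0→∅; now ∅.
The set is empty and remains empty for the remaining 4 symbols.
The final set ∅ contains no accepting state.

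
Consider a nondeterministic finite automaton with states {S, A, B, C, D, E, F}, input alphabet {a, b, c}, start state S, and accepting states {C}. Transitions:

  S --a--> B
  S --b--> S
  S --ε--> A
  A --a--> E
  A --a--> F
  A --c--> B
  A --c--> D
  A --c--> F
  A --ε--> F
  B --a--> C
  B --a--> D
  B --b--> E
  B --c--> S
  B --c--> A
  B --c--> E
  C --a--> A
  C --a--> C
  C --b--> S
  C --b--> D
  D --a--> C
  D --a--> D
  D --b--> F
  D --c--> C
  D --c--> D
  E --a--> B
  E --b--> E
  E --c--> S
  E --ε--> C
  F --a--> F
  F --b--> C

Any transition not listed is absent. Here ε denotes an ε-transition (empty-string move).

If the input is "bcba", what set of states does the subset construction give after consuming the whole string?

Start: ε-closure({S}) = {S, A, F}.
Read 'b': S→{S}, A→∅, F→{C}; union {S, C}; ε-closure = {S, A, C, F}.
Read 'c': S→∅, A→{B, D, F}, C→∅, F→∅; now {B, D, F}.
Read 'b': B→{E}, D→{F}, F→{C}; now {C, E, F}.
Read 'a': C→{A, C}, E→{B}, F→{F}; now {A, B, C, F}.

{A, B, C, F}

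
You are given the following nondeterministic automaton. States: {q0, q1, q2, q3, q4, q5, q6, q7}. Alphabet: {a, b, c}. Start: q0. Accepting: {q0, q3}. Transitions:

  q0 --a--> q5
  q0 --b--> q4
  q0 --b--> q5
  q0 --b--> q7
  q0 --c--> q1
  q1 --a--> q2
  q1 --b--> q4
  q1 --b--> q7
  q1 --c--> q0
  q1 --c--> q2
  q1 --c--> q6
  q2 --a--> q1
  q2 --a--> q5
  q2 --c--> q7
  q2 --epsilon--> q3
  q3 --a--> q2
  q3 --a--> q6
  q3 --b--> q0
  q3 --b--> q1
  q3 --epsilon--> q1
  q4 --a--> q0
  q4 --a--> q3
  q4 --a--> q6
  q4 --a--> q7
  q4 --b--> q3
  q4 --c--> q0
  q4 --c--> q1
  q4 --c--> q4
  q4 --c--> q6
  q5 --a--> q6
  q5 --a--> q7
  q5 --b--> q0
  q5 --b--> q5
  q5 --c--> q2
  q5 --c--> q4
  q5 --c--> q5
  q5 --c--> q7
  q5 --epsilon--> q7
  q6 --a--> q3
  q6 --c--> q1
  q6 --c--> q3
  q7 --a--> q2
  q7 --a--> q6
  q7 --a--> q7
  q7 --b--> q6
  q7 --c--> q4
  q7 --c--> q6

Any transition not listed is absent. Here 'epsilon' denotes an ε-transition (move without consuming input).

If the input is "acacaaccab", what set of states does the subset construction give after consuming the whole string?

{q0, q1, q4, q5, q6, q7}

Start in {q0}.
Read 'a': {q0} → {q5, q7}.
Read 'c': {q5, q7} → {q1, q2, q3, q4, q5, q6, q7}.
Read 'a': {q1, q2, q3, q4, q5, q6, q7} → {q0, q1, q2, q3, q5, q6, q7}.
Read 'c': {q0, q1, q2, q3, q5, q6, q7} → {q0, q1, q2, q3, q4, q5, q6, q7}.
Read 'a': {q0, q1, q2, q3, q4, q5, q6, q7} → {q0, q1, q2, q3, q5, q6, q7}.
Read 'a': {q0, q1, q2, q3, q5, q6, q7} → {q1, q2, q3, q5, q6, q7}.
Read 'c': {q1, q2, q3, q5, q6, q7} → {q0, q1, q2, q3, q4, q5, q6, q7}.
Read 'c': {q0, q1, q2, q3, q4, q5, q6, q7} → {q0, q1, q2, q3, q4, q5, q6, q7}.
Read 'a': {q0, q1, q2, q3, q4, q5, q6, q7} → {q0, q1, q2, q3, q5, q6, q7}.
Read 'b': {q0, q1, q2, q3, q5, q6, q7} → {q0, q1, q4, q5, q6, q7}.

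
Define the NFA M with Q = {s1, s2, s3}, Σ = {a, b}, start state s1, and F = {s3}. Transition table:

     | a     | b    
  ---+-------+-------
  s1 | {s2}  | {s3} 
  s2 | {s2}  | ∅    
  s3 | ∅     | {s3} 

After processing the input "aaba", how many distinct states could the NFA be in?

0

Start in {s1}.
Read 'a': s1→{s2}; now {s2}.
Read 'a': s2→{s2}; now {s2}.
Read 'b': s2→∅; now ∅.
The set is empty and remains empty for the remaining 1 symbol.
That set has 0 states.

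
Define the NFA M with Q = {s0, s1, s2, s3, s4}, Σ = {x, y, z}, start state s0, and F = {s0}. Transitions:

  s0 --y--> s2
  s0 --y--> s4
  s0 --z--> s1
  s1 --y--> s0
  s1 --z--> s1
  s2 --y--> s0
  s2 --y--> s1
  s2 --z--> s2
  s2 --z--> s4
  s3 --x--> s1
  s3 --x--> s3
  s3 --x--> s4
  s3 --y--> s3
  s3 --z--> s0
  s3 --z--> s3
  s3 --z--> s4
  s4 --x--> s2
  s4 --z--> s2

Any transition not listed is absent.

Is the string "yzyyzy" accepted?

Yes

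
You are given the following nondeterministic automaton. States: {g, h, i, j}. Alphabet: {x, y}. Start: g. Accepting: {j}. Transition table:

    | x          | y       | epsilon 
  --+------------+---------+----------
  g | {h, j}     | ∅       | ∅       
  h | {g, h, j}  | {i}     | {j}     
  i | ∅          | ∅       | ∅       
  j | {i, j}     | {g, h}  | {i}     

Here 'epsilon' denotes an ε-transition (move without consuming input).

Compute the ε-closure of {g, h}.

{g, h, i, j}

Begin with {g, h}.
ε-move h → j; add j.
ε-move j → i; add i.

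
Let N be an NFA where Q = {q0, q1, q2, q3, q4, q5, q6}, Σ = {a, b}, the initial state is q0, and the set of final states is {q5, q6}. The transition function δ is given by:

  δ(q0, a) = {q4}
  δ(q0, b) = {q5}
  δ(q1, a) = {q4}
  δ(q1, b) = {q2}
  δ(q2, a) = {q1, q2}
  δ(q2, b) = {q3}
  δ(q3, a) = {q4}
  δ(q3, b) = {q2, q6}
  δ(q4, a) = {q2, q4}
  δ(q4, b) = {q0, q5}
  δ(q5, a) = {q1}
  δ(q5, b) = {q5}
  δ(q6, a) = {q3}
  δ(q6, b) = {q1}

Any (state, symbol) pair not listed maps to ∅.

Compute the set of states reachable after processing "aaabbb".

{q1, q2, q3, q5, q6}

Start in {q0}.
Read 'a': {q0} → {q4}.
Read 'a': {q4} → {q2, q4}.
Read 'a': {q2, q4} → {q1, q2, q4}.
Read 'b': {q1, q2, q4} → {q0, q2, q3, q5}.
Read 'b': {q0, q2, q3, q5} → {q2, q3, q5, q6}.
Read 'b': {q2, q3, q5, q6} → {q1, q2, q3, q5, q6}.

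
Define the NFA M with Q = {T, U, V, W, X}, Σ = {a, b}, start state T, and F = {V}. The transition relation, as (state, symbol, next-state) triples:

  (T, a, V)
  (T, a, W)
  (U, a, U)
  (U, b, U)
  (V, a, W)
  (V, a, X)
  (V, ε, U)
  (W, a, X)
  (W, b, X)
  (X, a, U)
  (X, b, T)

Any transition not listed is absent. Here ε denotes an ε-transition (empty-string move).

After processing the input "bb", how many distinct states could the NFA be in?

Start in {T}.
Read 'b': {T} → ∅.
The set is empty and remains empty for the remaining 1 symbol.
That set has 0 states.

0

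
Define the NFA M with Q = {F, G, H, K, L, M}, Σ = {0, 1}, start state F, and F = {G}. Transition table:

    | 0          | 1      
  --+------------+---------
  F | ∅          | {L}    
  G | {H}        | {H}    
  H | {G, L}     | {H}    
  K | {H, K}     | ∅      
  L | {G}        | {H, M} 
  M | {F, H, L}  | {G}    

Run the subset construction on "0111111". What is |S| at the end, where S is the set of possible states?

0

Start in {F}.
Read '0': F→∅; now ∅.
The set is empty and remains empty for the remaining 6 symbols.
That set has 0 states.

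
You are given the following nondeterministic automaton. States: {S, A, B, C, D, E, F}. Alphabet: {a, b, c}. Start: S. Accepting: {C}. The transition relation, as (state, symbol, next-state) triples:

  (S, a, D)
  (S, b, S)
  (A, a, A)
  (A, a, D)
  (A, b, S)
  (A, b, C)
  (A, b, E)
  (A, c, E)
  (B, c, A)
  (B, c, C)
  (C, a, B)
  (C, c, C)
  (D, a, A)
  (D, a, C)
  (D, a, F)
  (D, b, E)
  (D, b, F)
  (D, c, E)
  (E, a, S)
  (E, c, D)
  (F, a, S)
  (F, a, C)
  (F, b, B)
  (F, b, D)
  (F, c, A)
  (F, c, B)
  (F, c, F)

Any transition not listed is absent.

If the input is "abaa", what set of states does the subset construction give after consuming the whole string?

Start in {S}.
Read 'a': S→{D}; now {D}.
Read 'b': D→{E, F}; now {E, F}.
Read 'a': E→{S}, F→{S, C}; now {S, C}.
Read 'a': S→{D}, C→{B}; now {B, D}.

{B, D}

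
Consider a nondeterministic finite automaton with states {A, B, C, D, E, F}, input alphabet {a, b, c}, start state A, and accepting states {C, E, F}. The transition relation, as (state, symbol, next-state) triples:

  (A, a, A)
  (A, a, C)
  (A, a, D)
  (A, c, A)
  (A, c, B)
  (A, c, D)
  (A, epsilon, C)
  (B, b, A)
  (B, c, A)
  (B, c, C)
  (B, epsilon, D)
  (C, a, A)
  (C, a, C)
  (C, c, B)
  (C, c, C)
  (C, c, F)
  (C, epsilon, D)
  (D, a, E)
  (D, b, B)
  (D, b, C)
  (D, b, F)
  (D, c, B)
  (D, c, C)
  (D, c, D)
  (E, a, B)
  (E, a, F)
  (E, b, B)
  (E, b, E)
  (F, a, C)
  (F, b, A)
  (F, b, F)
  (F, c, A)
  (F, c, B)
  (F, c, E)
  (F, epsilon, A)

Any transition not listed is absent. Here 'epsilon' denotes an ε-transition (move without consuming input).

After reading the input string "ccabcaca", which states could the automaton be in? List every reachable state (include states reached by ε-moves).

{A, B, C, D, E, F}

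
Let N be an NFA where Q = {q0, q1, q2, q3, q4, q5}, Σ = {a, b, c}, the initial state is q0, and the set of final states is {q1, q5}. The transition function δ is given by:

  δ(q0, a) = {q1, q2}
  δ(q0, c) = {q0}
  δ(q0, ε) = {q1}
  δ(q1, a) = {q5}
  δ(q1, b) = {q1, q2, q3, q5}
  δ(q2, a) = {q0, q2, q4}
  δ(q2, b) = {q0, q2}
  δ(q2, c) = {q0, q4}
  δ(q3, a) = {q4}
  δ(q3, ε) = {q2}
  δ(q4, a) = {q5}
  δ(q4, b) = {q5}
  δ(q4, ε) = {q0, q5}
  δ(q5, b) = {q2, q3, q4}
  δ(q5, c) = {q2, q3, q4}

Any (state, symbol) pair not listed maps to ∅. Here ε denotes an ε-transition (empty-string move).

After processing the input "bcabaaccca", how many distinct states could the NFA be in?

5

Start: ε-closure({q0}) = {q0, q1}.
Read 'b': q0→∅, q1→{q1, q2, q3, q5}; now {q1, q2, q3, q5}.
Read 'c': q1→∅, q2→{q0, q4}, q3→∅, q5→{q2, q3, q4}; union {q0, q2, q3, q4}; ε-closure = {q0, q1, q2, q3, q4, q5}.
Read 'a': q0→{q1, q2}, q1→{q5}, q2→{q0, q2, q4}, q3→{q4}, q4→{q5}, q5→∅; now {q0, q1, q2, q4, q5}.
Read 'b': q0→∅, q1→{q1, q2, q3, q5}, q2→{q0, q2}, q4→{q5}, q5→{q2, q3, q4}; now {q0, q1, q2, q3, q4, q5}.
Read 'a': q0→{q1, q2}, q1→{q5}, q2→{q0, q2, q4}, q3→{q4}, q4→{q5}, q5→∅; now {q0, q1, q2, q4, q5}.
Read 'a': q0→{q1, q2}, q1→{q5}, q2→{q0, q2, q4}, q4→{q5}, q5→∅; now {q0, q1, q2, q4, q5}.
Read 'c': q0→{q0}, q1→∅, q2→{q0, q4}, q4→∅, q5→{q2, q3, q4}; union {q0, q2, q3, q4}; ε-closure = {q0, q1, q2, q3, q4, q5}.
Read 'c': q0→{q0}, q1→∅, q2→{q0, q4}, q3→∅, q4→∅, q5→{q2, q3, q4}; union {q0, q2, q3, q4}; ε-closure = {q0, q1, q2, q3, q4, q5}.
Read 'c': q0→{q0}, q1→∅, q2→{q0, q4}, q3→∅, q4→∅, q5→{q2, q3, q4}; union {q0, q2, q3, q4}; ε-closure = {q0, q1, q2, q3, q4, q5}.
Read 'a': q0→{q1, q2}, q1→{q5}, q2→{q0, q2, q4}, q3→{q4}, q4→{q5}, q5→∅; now {q0, q1, q2, q4, q5}.
That set has 5 states.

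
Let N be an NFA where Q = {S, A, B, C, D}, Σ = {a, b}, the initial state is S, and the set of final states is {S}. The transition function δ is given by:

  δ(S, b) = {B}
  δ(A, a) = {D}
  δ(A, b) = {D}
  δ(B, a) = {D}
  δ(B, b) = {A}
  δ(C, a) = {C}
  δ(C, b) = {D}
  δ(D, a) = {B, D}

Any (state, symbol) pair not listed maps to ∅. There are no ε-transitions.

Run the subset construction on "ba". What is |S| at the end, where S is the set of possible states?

Start in {S}.
Read 'b': S→{B}; now {B}.
Read 'a': B→{D}; now {D}.
That set has 1 state.

1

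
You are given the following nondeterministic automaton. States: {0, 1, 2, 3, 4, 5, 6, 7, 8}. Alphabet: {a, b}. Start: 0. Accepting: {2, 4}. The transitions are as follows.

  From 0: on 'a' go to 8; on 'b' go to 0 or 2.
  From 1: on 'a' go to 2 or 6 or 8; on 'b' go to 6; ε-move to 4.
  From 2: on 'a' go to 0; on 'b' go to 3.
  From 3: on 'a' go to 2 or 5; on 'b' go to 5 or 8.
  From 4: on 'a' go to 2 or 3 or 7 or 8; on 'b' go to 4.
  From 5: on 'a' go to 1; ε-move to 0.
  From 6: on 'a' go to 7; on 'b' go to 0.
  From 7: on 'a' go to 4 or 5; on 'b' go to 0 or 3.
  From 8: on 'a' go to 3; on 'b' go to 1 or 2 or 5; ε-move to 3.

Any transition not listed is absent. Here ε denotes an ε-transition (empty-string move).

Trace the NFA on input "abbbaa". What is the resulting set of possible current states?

Start in {0}.
Read 'a': {0} → {3, 8}.
Read 'b': {3, 8} → {0, 1, 2, 3, 4, 5, 8}.
Read 'b': {0, 1, 2, 3, 4, 5, 8} → {0, 1, 2, 3, 4, 5, 6, 8}.
Read 'b': {0, 1, 2, 3, 4, 5, 6, 8} → {0, 1, 2, 3, 4, 5, 6, 8}.
Read 'a': {0, 1, 2, 3, 4, 5, 6, 8} → {0, 1, 2, 3, 4, 5, 6, 7, 8}.
Read 'a': {0, 1, 2, 3, 4, 5, 6, 7, 8} → {0, 1, 2, 3, 4, 5, 6, 7, 8}.

{0, 1, 2, 3, 4, 5, 6, 7, 8}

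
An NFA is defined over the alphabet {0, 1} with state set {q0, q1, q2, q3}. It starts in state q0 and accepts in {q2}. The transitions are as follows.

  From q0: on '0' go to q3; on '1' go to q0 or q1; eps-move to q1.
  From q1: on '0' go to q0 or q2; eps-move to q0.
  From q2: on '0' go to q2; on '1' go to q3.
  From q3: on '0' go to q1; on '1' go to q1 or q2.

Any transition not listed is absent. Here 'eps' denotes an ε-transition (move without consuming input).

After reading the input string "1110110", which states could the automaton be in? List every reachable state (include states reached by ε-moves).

{q0, q1, q2, q3}

Start: ε-closure({q0}) = {q0, q1}.
Read '1': {q0, q1} → {q0, q1}.
Read '1': {q0, q1} → {q0, q1}.
Read '1': {q0, q1} → {q0, q1}.
Read '0': {q0, q1} → {q0, q1, q2, q3}.
Read '1': {q0, q1, q2, q3} → {q0, q1, q2, q3}.
Read '1': {q0, q1, q2, q3} → {q0, q1, q2, q3}.
Read '0': {q0, q1, q2, q3} → {q0, q1, q2, q3}.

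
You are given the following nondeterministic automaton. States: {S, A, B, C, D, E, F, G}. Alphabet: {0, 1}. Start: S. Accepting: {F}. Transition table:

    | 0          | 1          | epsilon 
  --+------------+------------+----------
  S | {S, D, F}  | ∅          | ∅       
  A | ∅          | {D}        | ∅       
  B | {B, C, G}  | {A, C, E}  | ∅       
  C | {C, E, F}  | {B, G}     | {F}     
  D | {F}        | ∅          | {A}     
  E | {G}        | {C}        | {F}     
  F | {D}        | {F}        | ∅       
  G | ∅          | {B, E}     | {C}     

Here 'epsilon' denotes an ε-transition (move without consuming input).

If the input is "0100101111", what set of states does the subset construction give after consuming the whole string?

Start in {S}.
Read '0': S→{S, D, F}; union {S, D, F}; ε-closure = {S, A, D, F}.
Read '1': S→∅, A→{D}, D→∅, F→{F}; union {D, F}; ε-closure = {A, D, F}.
Read '0': A→∅, D→{F}, F→{D}; union {D, F}; ε-closure = {A, D, F}.
Read '0': A→∅, D→{F}, F→{D}; union {D, F}; ε-closure = {A, D, F}.
Read '1': A→{D}, D→∅, F→{F}; union {D, F}; ε-closure = {A, D, F}.
Read '0': A→∅, D→{F}, F→{D}; union {D, F}; ε-closure = {A, D, F}.
Read '1': A→{D}, D→∅, F→{F}; union {D, F}; ε-closure = {A, D, F}.
Read '1': A→{D}, D→∅, F→{F}; union {D, F}; ε-closure = {A, D, F}.
Read '1': A→{D}, D→∅, F→{F}; union {D, F}; ε-closure = {A, D, F}.
Read '1': A→{D}, D→∅, F→{F}; union {D, F}; ε-closure = {A, D, F}.

{A, D, F}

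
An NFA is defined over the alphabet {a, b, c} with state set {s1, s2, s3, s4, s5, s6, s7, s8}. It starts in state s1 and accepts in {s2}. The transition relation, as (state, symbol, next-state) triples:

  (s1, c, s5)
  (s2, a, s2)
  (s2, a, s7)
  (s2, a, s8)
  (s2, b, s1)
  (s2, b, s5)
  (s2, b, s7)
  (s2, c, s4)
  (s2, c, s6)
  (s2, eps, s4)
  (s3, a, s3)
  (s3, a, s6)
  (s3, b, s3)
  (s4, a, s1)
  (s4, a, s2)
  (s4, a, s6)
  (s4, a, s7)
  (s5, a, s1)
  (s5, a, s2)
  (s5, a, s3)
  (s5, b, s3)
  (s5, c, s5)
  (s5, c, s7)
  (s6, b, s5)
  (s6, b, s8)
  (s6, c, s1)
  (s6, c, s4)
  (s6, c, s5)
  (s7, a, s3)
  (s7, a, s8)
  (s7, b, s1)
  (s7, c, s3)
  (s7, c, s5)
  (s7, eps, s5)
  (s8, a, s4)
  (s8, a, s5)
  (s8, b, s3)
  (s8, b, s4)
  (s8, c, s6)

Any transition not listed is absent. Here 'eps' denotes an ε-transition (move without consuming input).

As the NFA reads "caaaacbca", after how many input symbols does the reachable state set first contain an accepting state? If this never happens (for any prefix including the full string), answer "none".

Start in {s1}.
Read 'c': s1→{s5}; now {s5}.
Read 'a': s5→{s1, s2, s3}; union {s1, s2, s3}; ε-closure = {s1, s2, s3, s4}.
None of the earlier sets intersect F, but {s1, s2, s3, s4} does.

2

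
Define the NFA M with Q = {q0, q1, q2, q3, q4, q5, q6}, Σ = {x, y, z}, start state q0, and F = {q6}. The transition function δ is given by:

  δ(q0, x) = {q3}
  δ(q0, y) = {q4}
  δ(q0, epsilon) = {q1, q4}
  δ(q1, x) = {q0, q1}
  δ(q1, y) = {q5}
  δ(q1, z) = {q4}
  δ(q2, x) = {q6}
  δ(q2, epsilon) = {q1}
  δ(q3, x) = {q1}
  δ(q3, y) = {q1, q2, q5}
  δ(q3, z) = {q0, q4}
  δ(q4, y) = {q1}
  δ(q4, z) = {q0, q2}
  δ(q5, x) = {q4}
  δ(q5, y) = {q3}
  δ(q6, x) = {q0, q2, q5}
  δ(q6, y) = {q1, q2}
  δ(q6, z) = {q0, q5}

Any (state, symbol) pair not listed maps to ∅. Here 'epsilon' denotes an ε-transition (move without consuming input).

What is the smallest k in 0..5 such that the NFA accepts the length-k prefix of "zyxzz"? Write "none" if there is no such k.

none

Start: ε-closure({q0}) = {q0, q1, q4}.
Read 'z': q0→∅, q1→{q4}, q4→{q0, q2}; union {q0, q2, q4}; ε-closure = {q0, q1, q2, q4}.
Read 'y': q0→{q4}, q1→{q5}, q2→∅, q4→{q1}; now {q1, q4, q5}.
Read 'x': q1→{q0, q1}, q4→∅, q5→{q4}; now {q0, q1, q4}.
Read 'z': q0→∅, q1→{q4}, q4→{q0, q2}; union {q0, q2, q4}; ε-closure = {q0, q1, q2, q4}.
Read 'z': q0→∅, q1→{q4}, q2→∅, q4→{q0, q2}; union {q0, q2, q4}; ε-closure = {q0, q1, q2, q4}.
No reachable set along the way intersects F.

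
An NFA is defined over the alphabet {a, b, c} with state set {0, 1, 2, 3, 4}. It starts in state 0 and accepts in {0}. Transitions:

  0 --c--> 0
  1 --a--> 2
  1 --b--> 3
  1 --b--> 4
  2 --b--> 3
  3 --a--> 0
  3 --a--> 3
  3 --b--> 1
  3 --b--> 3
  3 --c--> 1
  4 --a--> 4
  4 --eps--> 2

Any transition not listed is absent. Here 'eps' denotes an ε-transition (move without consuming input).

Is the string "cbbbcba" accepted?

No

Start in {0}.
Read 'c': 0→{0}; now {0}.
Read 'b': 0→∅; now ∅.
The set is empty and remains empty for the remaining 5 symbols.
The final set ∅ contains no accepting state.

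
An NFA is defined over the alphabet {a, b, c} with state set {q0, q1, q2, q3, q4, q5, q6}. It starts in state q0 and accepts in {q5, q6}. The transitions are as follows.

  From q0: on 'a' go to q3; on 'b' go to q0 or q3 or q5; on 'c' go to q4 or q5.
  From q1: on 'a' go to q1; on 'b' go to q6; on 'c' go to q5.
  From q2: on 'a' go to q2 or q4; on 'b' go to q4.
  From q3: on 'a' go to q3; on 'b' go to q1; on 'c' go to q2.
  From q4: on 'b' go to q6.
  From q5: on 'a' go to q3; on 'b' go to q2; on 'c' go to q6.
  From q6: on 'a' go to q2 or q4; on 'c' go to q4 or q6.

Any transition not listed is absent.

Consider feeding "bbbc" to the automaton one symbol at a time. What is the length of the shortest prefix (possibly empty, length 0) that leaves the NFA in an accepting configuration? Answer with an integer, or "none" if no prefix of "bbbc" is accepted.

1

Start in {q0}.
Read 'b': q0→{q0, q3, q5}; now {q0, q3, q5}.
None of the earlier sets intersect F, but {q0, q3, q5} does.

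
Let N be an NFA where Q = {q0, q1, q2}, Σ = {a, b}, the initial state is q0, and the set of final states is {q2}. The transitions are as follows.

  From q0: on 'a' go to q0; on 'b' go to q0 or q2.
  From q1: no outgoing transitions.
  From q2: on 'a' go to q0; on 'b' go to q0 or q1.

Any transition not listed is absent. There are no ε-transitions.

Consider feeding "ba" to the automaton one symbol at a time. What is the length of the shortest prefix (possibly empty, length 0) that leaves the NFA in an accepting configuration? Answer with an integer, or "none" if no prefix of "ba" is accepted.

Start in {q0}.
Read 'b': {q0} → {q0, q2}.
None of the earlier sets intersect F, but {q0, q2} does.

1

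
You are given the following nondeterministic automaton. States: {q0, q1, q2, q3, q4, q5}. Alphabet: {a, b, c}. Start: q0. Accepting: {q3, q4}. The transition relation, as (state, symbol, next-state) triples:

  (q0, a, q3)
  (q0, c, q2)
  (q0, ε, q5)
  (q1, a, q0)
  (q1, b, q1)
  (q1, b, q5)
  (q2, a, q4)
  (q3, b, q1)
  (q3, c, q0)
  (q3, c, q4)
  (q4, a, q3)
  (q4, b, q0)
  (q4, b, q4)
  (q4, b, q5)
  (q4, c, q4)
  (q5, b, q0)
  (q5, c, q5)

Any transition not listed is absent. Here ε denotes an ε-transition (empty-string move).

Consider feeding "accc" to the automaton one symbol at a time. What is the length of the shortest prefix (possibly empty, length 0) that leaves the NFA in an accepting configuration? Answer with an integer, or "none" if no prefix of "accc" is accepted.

1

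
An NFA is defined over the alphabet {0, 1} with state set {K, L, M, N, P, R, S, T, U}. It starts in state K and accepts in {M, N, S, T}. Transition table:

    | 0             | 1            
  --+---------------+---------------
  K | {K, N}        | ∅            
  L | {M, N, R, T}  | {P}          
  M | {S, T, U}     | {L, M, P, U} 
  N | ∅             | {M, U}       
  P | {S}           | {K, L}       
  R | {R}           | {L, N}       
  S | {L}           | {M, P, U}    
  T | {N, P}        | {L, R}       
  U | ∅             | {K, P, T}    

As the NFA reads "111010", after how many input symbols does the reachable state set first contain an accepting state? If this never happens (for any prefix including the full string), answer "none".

Start in {K}.
Read '1': K→∅; now ∅.
The set is empty and remains empty for the remaining 5 symbols.
No reachable set along the way intersects F.

none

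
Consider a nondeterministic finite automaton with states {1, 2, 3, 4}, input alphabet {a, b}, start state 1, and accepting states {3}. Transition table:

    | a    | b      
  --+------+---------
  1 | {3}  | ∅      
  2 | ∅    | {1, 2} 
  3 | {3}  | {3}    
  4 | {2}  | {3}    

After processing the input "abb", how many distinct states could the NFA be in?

1

Start in {1}.
Read 'a': {1} → {3}.
Read 'b': {3} → {3}.
Read 'b': {3} → {3}.
That set has 1 state.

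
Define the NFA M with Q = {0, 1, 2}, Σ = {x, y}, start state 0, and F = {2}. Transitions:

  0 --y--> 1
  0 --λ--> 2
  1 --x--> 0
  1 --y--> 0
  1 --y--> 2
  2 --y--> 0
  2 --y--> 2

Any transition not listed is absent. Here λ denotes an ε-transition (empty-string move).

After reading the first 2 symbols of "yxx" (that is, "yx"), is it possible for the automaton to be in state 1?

Start: ε-closure({0}) = {0, 2}.
Read 'y': {0, 2} → {0, 1, 2}.
Read 'x': {0, 1, 2} → {0, 2}.
State 1 is not in {0, 2}.

No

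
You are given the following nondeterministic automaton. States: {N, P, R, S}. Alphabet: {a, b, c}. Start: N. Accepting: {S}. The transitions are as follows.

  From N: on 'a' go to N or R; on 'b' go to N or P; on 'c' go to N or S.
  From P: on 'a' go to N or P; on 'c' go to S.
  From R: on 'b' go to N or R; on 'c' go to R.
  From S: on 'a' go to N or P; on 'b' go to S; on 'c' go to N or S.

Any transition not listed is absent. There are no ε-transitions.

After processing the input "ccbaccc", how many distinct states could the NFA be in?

3

Start in {N}.
Read 'c': N→{N, S}; now {N, S}.
Read 'c': N→{N, S}, S→{N, S}; now {N, S}.
Read 'b': N→{N, P}, S→{S}; now {N, P, S}.
Read 'a': N→{N, R}, P→{N, P}, S→{N, P}; now {N, P, R}.
Read 'c': N→{N, S}, P→{S}, R→{R}; now {N, R, S}.
Read 'c': N→{N, S}, R→{R}, S→{N, S}; now {N, R, S}.
Read 'c': N→{N, S}, R→{R}, S→{N, S}; now {N, R, S}.
That set has 3 states.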